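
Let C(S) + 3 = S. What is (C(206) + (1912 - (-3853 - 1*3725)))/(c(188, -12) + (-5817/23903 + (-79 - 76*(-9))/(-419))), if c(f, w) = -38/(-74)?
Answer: -133033987031/16109549 ≈ -8258.1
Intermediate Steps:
C(S) = -3 + S
c(f, w) = 19/37 (c(f, w) = -38*(-1/74) = 19/37)
(C(206) + (1912 - (-3853 - 1*3725)))/(c(188, -12) + (-5817/23903 + (-79 - 76*(-9))/(-419))) = ((-3 + 206) + (1912 - (-3853 - 1*3725)))/(19/37 + (-5817/23903 + (-79 - 76*(-9))/(-419))) = (203 + (1912 - (-3853 - 3725)))/(19/37 + (-5817*1/23903 + (-79 + 684)*(-1/419))) = (203 + (1912 - 1*(-7578)))/(19/37 + (-5817/23903 + 605*(-1/419))) = (203 + (1912 + 7578))/(19/37 + (-5817/23903 - 605/419)) = (203 + 9490)/(19/37 - 16898638/10015357) = 9693/(-434957823/370568209) = 9693*(-370568209/434957823) = -133033987031/16109549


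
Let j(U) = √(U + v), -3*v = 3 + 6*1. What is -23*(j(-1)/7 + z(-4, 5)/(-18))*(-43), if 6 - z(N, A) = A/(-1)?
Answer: -10879/18 + 1978*I/7 ≈ -604.39 + 282.57*I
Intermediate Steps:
z(N, A) = 6 + A (z(N, A) = 6 - A/(-1) = 6 - A*(-1) = 6 - (-1)*A = 6 + A)
v = -3 (v = -(3 + 6*1)/3 = -(3 + 6)/3 = -⅓*9 = -3)
j(U) = √(-3 + U) (j(U) = √(U - 3) = √(-3 + U))
-23*(j(-1)/7 + z(-4, 5)/(-18))*(-43) = -23*(√(-3 - 1)/7 + (6 + 5)/(-18))*(-43) = -23*(√(-4)*(⅐) + 11*(-1/18))*(-43) = -23*((2*I)*(⅐) - 11/18)*(-43) = -23*(2*I/7 - 11/18)*(-43) = -23*(-11/18 + 2*I/7)*(-43) = (253/18 - 46*I/7)*(-43) = -10879/18 + 1978*I/7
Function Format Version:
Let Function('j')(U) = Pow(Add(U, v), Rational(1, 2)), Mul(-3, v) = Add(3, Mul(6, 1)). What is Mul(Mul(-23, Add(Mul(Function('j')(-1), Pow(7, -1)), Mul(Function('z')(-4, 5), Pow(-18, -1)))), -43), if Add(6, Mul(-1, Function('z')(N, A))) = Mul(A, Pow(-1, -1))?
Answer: Add(Rational(-10879, 18), Mul(Rational(1978, 7), I)) ≈ Add(-604.39, Mul(282.57, I))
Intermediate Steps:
Function('z')(N, A) = Add(6, A) (Function('z')(N, A) = Add(6, Mul(-1, Mul(A, Pow(-1, -1)))) = Add(6, Mul(-1, Mul(A, -1))) = Add(6, Mul(-1, Mul(-1, A))) = Add(6, A))
v = -3 (v = Mul(Rational(-1, 3), Add(3, Mul(6, 1))) = Mul(Rational(-1, 3), Add(3, 6)) = Mul(Rational(-1, 3), 9) = -3)
Function('j')(U) = Pow(Add(-3, U), Rational(1, 2)) (Function('j')(U) = Pow(Add(U, -3), Rational(1, 2)) = Pow(Add(-3, U), Rational(1, 2)))
Mul(Mul(-23, Add(Mul(Function('j')(-1), Pow(7, -1)), Mul(Function('z')(-4, 5), Pow(-18, -1)))), -43) = Mul(Mul(-23, Add(Mul(Pow(Add(-3, -1), Rational(1, 2)), Pow(7, -1)), Mul(Add(6, 5), Pow(-18, -1)))), -43) = Mul(Mul(-23, Add(Mul(Pow(-4, Rational(1, 2)), Rational(1, 7)), Mul(11, Rational(-1, 18)))), -43) = Mul(Mul(-23, Add(Mul(Mul(2, I), Rational(1, 7)), Rational(-11, 18))), -43) = Mul(Mul(-23, Add(Mul(Rational(2, 7), I), Rational(-11, 18))), -43) = Mul(Mul(-23, Add(Rational(-11, 18), Mul(Rational(2, 7), I))), -43) = Mul(Add(Rational(253, 18), Mul(Rational(-46, 7), I)), -43) = Add(Rational(-10879, 18), Mul(Rational(1978, 7), I))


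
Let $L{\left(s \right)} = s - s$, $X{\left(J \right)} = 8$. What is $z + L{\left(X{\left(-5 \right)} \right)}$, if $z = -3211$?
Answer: $-3211$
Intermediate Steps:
$L{\left(s \right)} = 0$
$z + L{\left(X{\left(-5 \right)} \right)} = -3211 + 0 = -3211$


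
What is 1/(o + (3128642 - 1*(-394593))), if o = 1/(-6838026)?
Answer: 6838026/24091972534109 ≈ 2.8383e-7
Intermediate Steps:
o = -1/6838026 ≈ -1.4624e-7
1/(o + (3128642 - 1*(-394593))) = 1/(-1/6838026 + (3128642 - 1*(-394593))) = 1/(-1/6838026 + (3128642 + 394593)) = 1/(-1/6838026 + 3523235) = 1/(24091972534109/6838026) = 6838026/24091972534109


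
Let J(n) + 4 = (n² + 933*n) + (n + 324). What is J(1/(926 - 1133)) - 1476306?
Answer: -63244717451/42849 ≈ -1.4760e+6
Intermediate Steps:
J(n) = 320 + n² + 934*n (J(n) = -4 + ((n² + 933*n) + (n + 324)) = -4 + ((n² + 933*n) + (324 + n)) = -4 + (324 + n² + 934*n) = 320 + n² + 934*n)
J(1/(926 - 1133)) - 1476306 = (320 + (1/(926 - 1133))² + 934/(926 - 1133)) - 1476306 = (320 + (1/(-207))² + 934/(-207)) - 1476306 = (320 + (-1/207)² + 934*(-1/207)) - 1476306 = (320 + 1/42849 - 934/207) - 1476306 = 13518343/42849 - 1476306 = -63244717451/42849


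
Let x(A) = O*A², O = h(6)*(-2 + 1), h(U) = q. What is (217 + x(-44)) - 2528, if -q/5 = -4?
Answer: -41031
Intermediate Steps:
q = 20 (q = -5*(-4) = 20)
h(U) = 20
O = -20 (O = 20*(-2 + 1) = 20*(-1) = -20)
x(A) = -20*A²
(217 + x(-44)) - 2528 = (217 - 20*(-44)²) - 2528 = (217 - 20*1936) - 2528 = (217 - 38720) - 2528 = -38503 - 2528 = -41031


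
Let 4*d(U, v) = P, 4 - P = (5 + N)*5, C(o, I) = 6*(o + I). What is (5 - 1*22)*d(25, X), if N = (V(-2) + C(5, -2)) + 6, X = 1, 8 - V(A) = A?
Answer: 3247/4 ≈ 811.75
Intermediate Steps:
V(A) = 8 - A
C(o, I) = 6*I + 6*o (C(o, I) = 6*(I + o) = 6*I + 6*o)
N = 34 (N = ((8 - 1*(-2)) + (6*(-2) + 6*5)) + 6 = ((8 + 2) + (-12 + 30)) + 6 = (10 + 18) + 6 = 28 + 6 = 34)
P = -191 (P = 4 - (5 + 34)*5 = 4 - 39*5 = 4 - 1*195 = 4 - 195 = -191)
d(U, v) = -191/4 (d(U, v) = (1/4)*(-191) = -191/4)
(5 - 1*22)*d(25, X) = (5 - 1*22)*(-191/4) = (5 - 22)*(-191/4) = -17*(-191/4) = 3247/4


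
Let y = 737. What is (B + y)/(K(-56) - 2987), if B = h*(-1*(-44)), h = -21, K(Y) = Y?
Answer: 11/179 ≈ 0.061453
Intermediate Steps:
B = -924 (B = -(-21)*(-44) = -21*44 = -924)
(B + y)/(K(-56) - 2987) = (-924 + 737)/(-56 - 2987) = -187/(-3043) = -187*(-1/3043) = 11/179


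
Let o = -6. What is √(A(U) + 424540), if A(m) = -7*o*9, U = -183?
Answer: √424918 ≈ 651.86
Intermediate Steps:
A(m) = 378 (A(m) = -7*(-6)*9 = 42*9 = 378)
√(A(U) + 424540) = √(378 + 424540) = √424918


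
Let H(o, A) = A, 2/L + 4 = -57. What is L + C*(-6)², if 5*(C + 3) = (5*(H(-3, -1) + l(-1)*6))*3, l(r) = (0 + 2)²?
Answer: 144934/61 ≈ 2376.0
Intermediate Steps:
L = -2/61 (L = 2/(-4 - 57) = 2/(-61) = 2*(-1/61) = -2/61 ≈ -0.032787)
l(r) = 4 (l(r) = 2² = 4)
C = 66 (C = -3 + ((5*(-1 + 4*6))*3)/5 = -3 + ((5*(-1 + 24))*3)/5 = -3 + ((5*23)*3)/5 = -3 + (115*3)/5 = -3 + (⅕)*345 = -3 + 69 = 66)
L + C*(-6)² = -2/61 + 66*(-6)² = -2/61 + 66*36 = -2/61 + 2376 = 144934/61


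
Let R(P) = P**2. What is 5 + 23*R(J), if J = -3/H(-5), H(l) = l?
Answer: 332/25 ≈ 13.280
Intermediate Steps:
J = 3/5 (J = -3/(-5) = -3*(-1/5) = 3/5 ≈ 0.60000)
5 + 23*R(J) = 5 + 23*(3/5)**2 = 5 + 23*(9/25) = 5 + 207/25 = 332/25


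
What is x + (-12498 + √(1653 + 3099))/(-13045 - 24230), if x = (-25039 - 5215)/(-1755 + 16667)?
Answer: -156891279/92640800 - 4*√33/12425 ≈ -1.6954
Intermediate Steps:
x = -15127/7456 (x = -30254/14912 = -30254*1/14912 = -15127/7456 ≈ -2.0288)
x + (-12498 + √(1653 + 3099))/(-13045 - 24230) = -15127/7456 + (-12498 + √(1653 + 3099))/(-13045 - 24230) = -15127/7456 + (-12498 + √4752)/(-37275) = -15127/7456 + (-12498 + 12*√33)*(-1/37275) = -15127/7456 + (4166/12425 - 4*√33/12425) = -156891279/92640800 - 4*√33/12425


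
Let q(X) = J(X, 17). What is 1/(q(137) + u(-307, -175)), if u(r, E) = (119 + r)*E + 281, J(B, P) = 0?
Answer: 1/33181 ≈ 3.0138e-5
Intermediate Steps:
u(r, E) = 281 + E*(119 + r) (u(r, E) = E*(119 + r) + 281 = 281 + E*(119 + r))
q(X) = 0
1/(q(137) + u(-307, -175)) = 1/(0 + (281 + 119*(-175) - 175*(-307))) = 1/(0 + (281 - 20825 + 53725)) = 1/(0 + 33181) = 1/33181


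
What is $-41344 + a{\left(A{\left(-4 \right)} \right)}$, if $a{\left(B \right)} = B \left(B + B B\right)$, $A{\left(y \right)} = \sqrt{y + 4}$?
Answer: $-41344$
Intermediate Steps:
$A{\left(y \right)} = \sqrt{4 + y}$
$a{\left(B \right)} = B \left(B + B^{2}\right)$
$-41344 + a{\left(A{\left(-4 \right)} \right)} = -41344 + \left(\sqrt{4 - 4}\right)^{2} \left(1 + \sqrt{4 - 4}\right) = -41344 + \left(\sqrt{0}\right)^{2} \left(1 + \sqrt{0}\right) = -41344 + 0^{2} \left(1 + 0\right) = -41344 + 0 \cdot 1 = -41344 + 0 = -41344$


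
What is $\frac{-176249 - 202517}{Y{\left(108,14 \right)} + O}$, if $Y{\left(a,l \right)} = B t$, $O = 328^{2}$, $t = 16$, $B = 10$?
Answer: $- \frac{189383}{53872} \approx -3.5154$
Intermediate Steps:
$O = 107584$
$Y{\left(a,l \right)} = 160$ ($Y{\left(a,l \right)} = 10 \cdot 16 = 160$)
$\frac{-176249 - 202517}{Y{\left(108,14 \right)} + O} = \frac{-176249 - 202517}{160 + 107584} = - \frac{378766}{107744} = \left(-378766\right) \frac{1}{107744} = - \frac{189383}{53872}$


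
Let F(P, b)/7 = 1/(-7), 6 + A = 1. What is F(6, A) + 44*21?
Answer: 923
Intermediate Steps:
A = -5 (A = -6 + 1 = -5)
F(P, b) = -1 (F(P, b) = 7/(-7) = 7*(-1/7) = -1)
F(6, A) + 44*21 = -1 + 44*21 = -1 + 924 = 923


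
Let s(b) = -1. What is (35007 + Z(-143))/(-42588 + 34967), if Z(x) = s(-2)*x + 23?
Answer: -35173/7621 ≈ -4.6153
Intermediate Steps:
Z(x) = 23 - x (Z(x) = -x + 23 = 23 - x)
(35007 + Z(-143))/(-42588 + 34967) = (35007 + (23 - 1*(-143)))/(-42588 + 34967) = (35007 + (23 + 143))/(-7621) = (35007 + 166)*(-1/7621) = 35173*(-1/7621) = -35173/7621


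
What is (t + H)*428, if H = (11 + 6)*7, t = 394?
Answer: 219564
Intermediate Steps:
H = 119 (H = 17*7 = 119)
(t + H)*428 = (394 + 119)*428 = 513*428 = 219564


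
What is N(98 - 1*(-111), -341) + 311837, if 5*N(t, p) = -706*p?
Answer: 1799931/5 ≈ 3.5999e+5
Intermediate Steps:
N(t, p) = -706*p/5 (N(t, p) = (-706*p)/5 = -706*p/5)
N(98 - 1*(-111), -341) + 311837 = -706/5*(-341) + 311837 = 240746/5 + 311837 = 1799931/5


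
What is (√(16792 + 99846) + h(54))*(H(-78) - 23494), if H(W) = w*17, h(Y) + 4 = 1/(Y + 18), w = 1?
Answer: 6737899/72 - 23477*√116638 ≈ -7.9244e+6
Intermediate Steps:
h(Y) = -4 + 1/(18 + Y) (h(Y) = -4 + 1/(Y + 18) = -4 + 1/(18 + Y))
H(W) = 17 (H(W) = 1*17 = 17)
(√(16792 + 99846) + h(54))*(H(-78) - 23494) = (√(16792 + 99846) + (-71 - 4*54)/(18 + 54))*(17 - 23494) = (√116638 + (-71 - 216)/72)*(-23477) = (√116638 + (1/72)*(-287))*(-23477) = (√116638 - 287/72)*(-23477) = (-287/72 + √116638)*(-23477) = 6737899/72 - 23477*√116638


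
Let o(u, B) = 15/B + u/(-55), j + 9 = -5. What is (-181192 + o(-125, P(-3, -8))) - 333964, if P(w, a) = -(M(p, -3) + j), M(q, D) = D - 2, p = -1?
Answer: -107666964/209 ≈ -5.1515e+5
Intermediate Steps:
M(q, D) = -2 + D
j = -14 (j = -9 - 5 = -14)
P(w, a) = 19 (P(w, a) = -((-2 - 3) - 14) = -(-5 - 14) = -1*(-19) = 19)
o(u, B) = 15/B - u/55 (o(u, B) = 15/B + u*(-1/55) = 15/B - u/55)
(-181192 + o(-125, P(-3, -8))) - 333964 = (-181192 + (15/19 - 1/55*(-125))) - 333964 = (-181192 + (15*(1/19) + 25/11)) - 333964 = (-181192 + (15/19 + 25/11)) - 333964 = (-181192 + 640/209) - 333964 = -37868488/209 - 333964 = -107666964/209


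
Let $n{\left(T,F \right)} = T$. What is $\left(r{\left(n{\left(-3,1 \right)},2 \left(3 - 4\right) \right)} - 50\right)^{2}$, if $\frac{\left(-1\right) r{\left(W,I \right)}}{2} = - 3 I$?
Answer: $3844$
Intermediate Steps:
$r{\left(W,I \right)} = 6 I$ ($r{\left(W,I \right)} = - 2 \left(- 3 I\right) = 6 I$)
$\left(r{\left(n{\left(-3,1 \right)},2 \left(3 - 4\right) \right)} - 50\right)^{2} = \left(6 \cdot 2 \left(3 - 4\right) - 50\right)^{2} = \left(6 \cdot 2 \left(-1\right) - 50\right)^{2} = \left(6 \left(-2\right) - 50\right)^{2} = \left(-12 - 50\right)^{2} = \left(-62\right)^{2} = 3844$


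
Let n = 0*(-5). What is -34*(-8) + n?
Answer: 272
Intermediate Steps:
n = 0
-34*(-8) + n = -34*(-8) + 0 = 272 + 0 = 272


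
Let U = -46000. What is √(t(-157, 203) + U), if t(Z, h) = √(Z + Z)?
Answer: √(-46000 + I*√314) ≈ 0.0413 + 214.48*I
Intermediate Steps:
t(Z, h) = √2*√Z (t(Z, h) = √(2*Z) = √2*√Z)
√(t(-157, 203) + U) = √(√2*√(-157) - 46000) = √(√2*(I*√157) - 46000) = √(I*√314 - 46000) = √(-46000 + I*√314)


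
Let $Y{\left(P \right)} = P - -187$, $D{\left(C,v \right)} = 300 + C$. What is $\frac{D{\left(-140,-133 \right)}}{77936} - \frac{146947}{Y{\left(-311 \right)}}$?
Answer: $\frac{715780077}{604004} \approx 1185.1$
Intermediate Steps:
$Y{\left(P \right)} = 187 + P$ ($Y{\left(P \right)} = P + 187 = 187 + P$)
$\frac{D{\left(-140,-133 \right)}}{77936} - \frac{146947}{Y{\left(-311 \right)}} = \frac{300 - 140}{77936} - \frac{146947}{187 - 311} = 160 \cdot \frac{1}{77936} - \frac{146947}{-124} = \frac{10}{4871} - - \frac{146947}{124} = \frac{10}{4871} + \frac{146947}{124} = \frac{715780077}{604004}$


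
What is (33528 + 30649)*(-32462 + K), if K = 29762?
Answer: -173277900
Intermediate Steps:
(33528 + 30649)*(-32462 + K) = (33528 + 30649)*(-32462 + 29762) = 64177*(-2700) = -173277900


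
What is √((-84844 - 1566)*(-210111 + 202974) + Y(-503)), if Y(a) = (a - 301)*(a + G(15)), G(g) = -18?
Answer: √617127054 ≈ 24842.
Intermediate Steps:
Y(a) = (-301 + a)*(-18 + a) (Y(a) = (a - 301)*(a - 18) = (-301 + a)*(-18 + a))
√((-84844 - 1566)*(-210111 + 202974) + Y(-503)) = √((-84844 - 1566)*(-210111 + 202974) + (5418 + (-503)² - 319*(-503))) = √(-86410*(-7137) + (5418 + 253009 + 160457)) = √(616708170 + 418884) = √617127054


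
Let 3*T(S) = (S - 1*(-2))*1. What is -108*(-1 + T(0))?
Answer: 36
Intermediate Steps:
T(S) = ⅔ + S/3 (T(S) = ((S - 1*(-2))*1)/3 = ((S + 2)*1)/3 = ((2 + S)*1)/3 = (2 + S)/3 = ⅔ + S/3)
-108*(-1 + T(0)) = -108*(-1 + (⅔ + (⅓)*0)) = -108*(-1 + (⅔ + 0)) = -108*(-1 + ⅔) = -108*(-⅓) = 36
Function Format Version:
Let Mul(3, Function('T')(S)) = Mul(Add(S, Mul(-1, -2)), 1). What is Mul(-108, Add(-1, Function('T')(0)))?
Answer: 36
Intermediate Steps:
Function('T')(S) = Add(Rational(2, 3), Mul(Rational(1, 3), S)) (Function('T')(S) = Mul(Rational(1, 3), Mul(Add(S, Mul(-1, -2)), 1)) = Mul(Rational(1, 3), Mul(Add(S, 2), 1)) = Mul(Rational(1, 3), Mul(Add(2, S), 1)) = Mul(Rational(1, 3), Add(2, S)) = Add(Rational(2, 3), Mul(Rational(1, 3), S)))
Mul(-108, Add(-1, Function('T')(0))) = Mul(-108, Add(-1, Add(Rational(2, 3), Mul(Rational(1, 3), 0)))) = Mul(-108, Add(-1, Add(Rational(2, 3), 0))) = Mul(-108, Add(-1, Rational(2, 3))) = Mul(-108, Rational(-1, 3)) = 36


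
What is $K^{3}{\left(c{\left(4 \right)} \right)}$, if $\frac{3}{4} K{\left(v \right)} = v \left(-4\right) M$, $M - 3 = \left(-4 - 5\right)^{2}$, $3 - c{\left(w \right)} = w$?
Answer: $89915392$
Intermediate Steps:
$c{\left(w \right)} = 3 - w$
$M = 84$ ($M = 3 + \left(-4 - 5\right)^{2} = 3 + \left(-9\right)^{2} = 3 + 81 = 84$)
$K{\left(v \right)} = - 448 v$ ($K{\left(v \right)} = \frac{4 v \left(-4\right) 84}{3} = \frac{4 - 4 v 84}{3} = \frac{4 \left(- 336 v\right)}{3} = - 448 v$)
$K^{3}{\left(c{\left(4 \right)} \right)} = \left(- 448 \left(3 - 4\right)\right)^{3} = \left(\left(-448\right) \left(-1\right)\right)^{3} = 448^{3} = 89915392$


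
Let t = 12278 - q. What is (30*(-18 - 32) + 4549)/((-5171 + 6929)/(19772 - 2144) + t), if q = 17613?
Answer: -8957962/15673937 ≈ -0.57152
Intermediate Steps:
t = -5335 (t = 12278 - 1*17613 = 12278 - 17613 = -5335)
(30*(-18 - 32) + 4549)/((-5171 + 6929)/(19772 - 2144) + t) = (30*(-18 - 32) + 4549)/((-5171 + 6929)/(19772 - 2144) - 5335) = (30*(-50) + 4549)/(1758/17628 - 5335) = (-1500 + 4549)/(1758*(1/17628) - 5335) = 3049/(293/2938 - 5335) = 3049/(-15673937/2938) = 3049*(-2938/15673937) = -8957962/15673937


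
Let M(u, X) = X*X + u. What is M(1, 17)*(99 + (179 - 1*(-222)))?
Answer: 145000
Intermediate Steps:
M(u, X) = u + X**2 (M(u, X) = X**2 + u = u + X**2)
M(1, 17)*(99 + (179 - 1*(-222))) = (1 + 17**2)*(99 + (179 - 1*(-222))) = (1 + 289)*(99 + (179 + 222)) = 290*(99 + 401) = 290*500 = 145000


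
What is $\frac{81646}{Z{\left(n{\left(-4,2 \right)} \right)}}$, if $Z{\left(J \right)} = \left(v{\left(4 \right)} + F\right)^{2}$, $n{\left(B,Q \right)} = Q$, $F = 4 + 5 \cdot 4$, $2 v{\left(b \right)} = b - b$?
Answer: $\frac{40823}{288} \approx 141.75$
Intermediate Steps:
$v{\left(b \right)} = 0$ ($v{\left(b \right)} = \frac{b - b}{2} = \frac{1}{2} \cdot 0 = 0$)
$F = 24$ ($F = 4 + 20 = 24$)
$Z{\left(J \right)} = 576$ ($Z{\left(J \right)} = \left(0 + 24\right)^{2} = 24^{2} = 576$)
$\frac{81646}{Z{\left(n{\left(-4,2 \right)} \right)}} = \frac{81646}{576} = 81646 \cdot \frac{1}{576} = \frac{40823}{288}$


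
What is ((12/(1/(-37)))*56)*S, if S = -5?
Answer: 124320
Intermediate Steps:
((12/(1/(-37)))*56)*S = ((12/(1/(-37)))*56)*(-5) = ((12/(-1/37))*56)*(-5) = ((12*(-37))*56)*(-5) = -444*56*(-5) = -24864*(-5) = 124320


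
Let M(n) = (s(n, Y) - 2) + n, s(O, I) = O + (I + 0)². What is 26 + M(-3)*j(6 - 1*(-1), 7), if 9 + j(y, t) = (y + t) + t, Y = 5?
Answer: 230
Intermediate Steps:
j(y, t) = -9 + y + 2*t (j(y, t) = -9 + ((y + t) + t) = -9 + ((t + y) + t) = -9 + (y + 2*t) = -9 + y + 2*t)
s(O, I) = O + I²
M(n) = 23 + 2*n (M(n) = ((n + 5²) - 2) + n = ((n + 25) - 2) + n = ((25 + n) - 2) + n = (23 + n) + n = 23 + 2*n)
26 + M(-3)*j(6 - 1*(-1), 7) = 26 + (23 + 2*(-3))*(-9 + (6 - 1*(-1)) + 2*7) = 26 + (23 - 6)*(-9 + (6 + 1) + 14) = 26 + 17*(-9 + 7 + 14) = 26 + 17*12 = 26 + 204 = 230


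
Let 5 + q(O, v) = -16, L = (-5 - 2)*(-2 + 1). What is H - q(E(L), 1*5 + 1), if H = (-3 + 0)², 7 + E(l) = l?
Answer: 30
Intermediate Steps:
L = 7 (L = -7*(-1) = 7)
E(l) = -7 + l
H = 9 (H = (-3)² = 9)
q(O, v) = -21 (q(O, v) = -5 - 16 = -21)
H - q(E(L), 1*5 + 1) = 9 - 1*(-21) = 9 + 21 = 30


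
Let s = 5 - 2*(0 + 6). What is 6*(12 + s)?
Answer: 30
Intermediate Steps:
s = -7 (s = 5 - 2*6 = 5 - 12 = -7)
6*(12 + s) = 6*(12 - 7) = 6*5 = 30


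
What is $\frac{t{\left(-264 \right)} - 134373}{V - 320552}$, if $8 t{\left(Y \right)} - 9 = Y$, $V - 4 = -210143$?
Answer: $\frac{358413}{1415176} \approx 0.25326$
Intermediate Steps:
$V = -210139$ ($V = 4 - 210143 = -210139$)
$t{\left(Y \right)} = \frac{9}{8} + \frac{Y}{8}$
$\frac{t{\left(-264 \right)} - 134373}{V - 320552} = \frac{\left(\frac{9}{8} + \frac{1}{8} \left(-264\right)\right) - 134373}{-210139 - 320552} = \frac{\left(\frac{9}{8} - 33\right) - 134373}{-530691} = \left(- \frac{255}{8} - 134373\right) \left(- \frac{1}{530691}\right) = \left(- \frac{1075239}{8}\right) \left(- \frac{1}{530691}\right) = \frac{358413}{1415176}$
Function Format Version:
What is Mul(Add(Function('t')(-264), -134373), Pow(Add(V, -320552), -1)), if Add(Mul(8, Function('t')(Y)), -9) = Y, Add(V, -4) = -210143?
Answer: Rational(358413, 1415176) ≈ 0.25326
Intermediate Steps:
V = -210139 (V = Add(4, -210143) = -210139)
Function('t')(Y) = Add(Rational(9, 8), Mul(Rational(1, 8), Y))
Mul(Add(Function('t')(-264), -134373), Pow(Add(V, -320552), -1)) = Mul(Add(Add(Rational(9, 8), Mul(Rational(1, 8), -264)), -134373), Pow(Add(-210139, -320552), -1)) = Mul(Add(Add(Rational(9, 8), -33), -134373), Pow(-530691, -1)) = Mul(Add(Rational(-255, 8), -134373), Rational(-1, 530691)) = Mul(Rational(-1075239, 8), Rational(-1, 530691)) = Rational(358413, 1415176)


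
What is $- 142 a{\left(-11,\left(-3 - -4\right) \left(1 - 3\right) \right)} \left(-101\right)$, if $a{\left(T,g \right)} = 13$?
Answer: $186446$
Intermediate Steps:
$- 142 a{\left(-11,\left(-3 - -4\right) \left(1 - 3\right) \right)} \left(-101\right) = \left(-142\right) 13 \left(-101\right) = \left(-1846\right) \left(-101\right) = 186446$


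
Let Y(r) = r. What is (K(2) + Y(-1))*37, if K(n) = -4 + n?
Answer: -111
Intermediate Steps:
(K(2) + Y(-1))*37 = ((-4 + 2) - 1)*37 = (-2 - 1)*37 = -3*37 = -111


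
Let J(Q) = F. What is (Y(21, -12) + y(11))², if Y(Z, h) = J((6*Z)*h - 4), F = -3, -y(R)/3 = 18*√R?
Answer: 32085 + 324*√11 ≈ 33160.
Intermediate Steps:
y(R) = -54*√R
J(Q) = -3
Y(Z, h) = -3
(Y(21, -12) + y(11))² = (-3 - 54*√11)²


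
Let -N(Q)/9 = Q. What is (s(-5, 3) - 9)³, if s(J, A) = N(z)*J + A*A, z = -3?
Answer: -2460375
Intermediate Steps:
N(Q) = -9*Q
s(J, A) = A² + 27*J (s(J, A) = (-9*(-3))*J + A*A = 27*J + A² = A² + 27*J)
(s(-5, 3) - 9)³ = ((3² + 27*(-5)) - 9)³ = ((9 - 135) - 9)³ = (-126 - 9)³ = (-135)³ = -2460375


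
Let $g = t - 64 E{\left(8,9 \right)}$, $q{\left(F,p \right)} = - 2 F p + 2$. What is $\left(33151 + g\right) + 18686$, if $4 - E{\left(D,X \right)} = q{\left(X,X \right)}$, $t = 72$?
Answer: $41413$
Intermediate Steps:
$q{\left(F,p \right)} = 2 - 2 F p$ ($q{\left(F,p \right)} = - 2 F p + 2 = 2 - 2 F p$)
$E{\left(D,X \right)} = 2 + 2 X^{2}$ ($E{\left(D,X \right)} = 4 - \left(2 - 2 X X\right) = 4 - \left(2 - 2 X^{2}\right) = 4 + \left(-2 + 2 X^{2}\right) = 2 + 2 X^{2}$)
$g = -10424$ ($g = 72 - 64 \left(2 + 2 \cdot 9^{2}\right) = 72 - 64 \left(2 + 2 \cdot 81\right) = 72 - 64 \left(2 + 162\right) = 72 - 10496 = -10424$)
$\left(33151 + g\right) + 18686 = \left(33151 - 10424\right) + 18686 = 22727 + 18686 = 41413$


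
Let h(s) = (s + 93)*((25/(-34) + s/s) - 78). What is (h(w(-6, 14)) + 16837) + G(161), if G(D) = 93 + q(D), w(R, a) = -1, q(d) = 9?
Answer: 166385/17 ≈ 9787.4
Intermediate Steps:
G(D) = 102 (G(D) = 93 + 9 = 102)
h(s) = -245799/34 - 2643*s/34 (h(s) = (93 + s)*((25*(-1/34) + 1) - 78) = (93 + s)*((-25/34 + 1) - 78) = (93 + s)*(9/34 - 78) = (93 + s)*(-2643/34) = -245799/34 - 2643*s/34)
(h(w(-6, 14)) + 16837) + G(161) = ((-245799/34 - 2643/34*(-1)) + 16837) + 102 = ((-245799/34 + 2643/34) + 16837) + 102 = (-121578/17 + 16837) + 102 = 164651/17 + 102 = 166385/17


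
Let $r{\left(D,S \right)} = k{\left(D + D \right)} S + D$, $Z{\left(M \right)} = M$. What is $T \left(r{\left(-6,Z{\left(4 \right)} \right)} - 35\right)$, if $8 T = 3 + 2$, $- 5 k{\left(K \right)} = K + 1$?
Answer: $- \frac{161}{8} \approx -20.125$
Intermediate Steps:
$k{\left(K \right)} = - \frac{1}{5} - \frac{K}{5}$ ($k{\left(K \right)} = - \frac{K + 1}{5} = - \frac{1 + K}{5} = - \frac{1}{5} - \frac{K}{5}$)
$r{\left(D,S \right)} = D + S \left(- \frac{1}{5} - \frac{2 D}{5}\right)$ ($r{\left(D,S \right)} = \left(- \frac{1}{5} - \frac{D + D}{5}\right) S + D = \left(- \frac{1}{5} - \frac{2 D}{5}\right) S + D = S \left(- \frac{1}{5} - \frac{2 D}{5}\right) + D = D + S \left(- \frac{1}{5} - \frac{2 D}{5}\right)$)
$T = \frac{5}{8}$ ($T = \frac{3 + 2}{8} = \frac{1}{8} \cdot 5 = \frac{5}{8} \approx 0.625$)
$T \left(r{\left(-6,Z{\left(4 \right)} \right)} - 35\right) = \frac{5 \left(\left(-6 - \frac{4 \left(1 + 2 \left(-6\right)\right)}{5}\right) - 35\right)}{8} = \frac{5 \left(\left(-6 - \frac{4 \left(1 - 12\right)}{5}\right) - 35\right)}{8} = \frac{5 \left(\left(-6 - \frac{4}{5} \left(-11\right)\right) - 35\right)}{8} = \frac{5 \left(\left(-6 + \frac{44}{5}\right) - 35\right)}{8} = \frac{5 \left(\frac{14}{5} - 35\right)}{8} = \frac{5}{8} \left(- \frac{161}{5}\right) = - \frac{161}{8}$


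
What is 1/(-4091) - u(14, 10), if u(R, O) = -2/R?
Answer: 4084/28637 ≈ 0.14261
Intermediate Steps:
1/(-4091) - u(14, 10) = 1/(-4091) - (-2)/14 = -1/4091 - (-2)/14 = -1/4091 - 1*(-⅐) = -1/4091 + ⅐ = 4084/28637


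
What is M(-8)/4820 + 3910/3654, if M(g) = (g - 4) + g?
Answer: 469328/440307 ≈ 1.0659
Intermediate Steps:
M(g) = -4 + 2*g (M(g) = (-4 + g) + g = -4 + 2*g)
M(-8)/4820 + 3910/3654 = (-4 + 2*(-8))/4820 + 3910/3654 = (-4 - 16)*(1/4820) + 3910*(1/3654) = -20*1/4820 + 1955/1827 = -1/241 + 1955/1827 = 469328/440307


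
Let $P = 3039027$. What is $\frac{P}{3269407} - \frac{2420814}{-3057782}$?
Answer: $\frac{8603654147706}{4998566937637} \approx 1.7212$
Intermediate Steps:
$\frac{P}{3269407} - \frac{2420814}{-3057782} = \frac{3039027}{3269407} - \frac{2420814}{-3057782} = 3039027 \cdot \frac{1}{3269407} - - \frac{1210407}{1528891} = \frac{3039027}{3269407} + \frac{1210407}{1528891} = \frac{8603654147706}{4998566937637}$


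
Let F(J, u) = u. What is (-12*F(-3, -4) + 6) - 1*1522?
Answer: -1468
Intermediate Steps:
(-12*F(-3, -4) + 6) - 1*1522 = (-12*(-4) + 6) - 1*1522 = (48 + 6) - 1522 = 54 - 1522 = -1468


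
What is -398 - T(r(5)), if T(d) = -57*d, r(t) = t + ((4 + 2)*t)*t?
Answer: 8437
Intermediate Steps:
r(t) = t + 6*t**2 (r(t) = t + (6*t)*t = t + 6*t**2)
-398 - T(r(5)) = -398 - (-57)*5*(1 + 6*5) = -398 - (-57)*5*(1 + 30) = -398 - (-57)*5*31 = -398 - (-57)*155 = -398 - 1*(-8835) = -398 + 8835 = 8437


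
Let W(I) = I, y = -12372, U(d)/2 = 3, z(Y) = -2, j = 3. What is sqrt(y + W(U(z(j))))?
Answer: 3*I*sqrt(1374) ≈ 111.2*I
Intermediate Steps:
U(d) = 6 (U(d) = 2*3 = 6)
sqrt(y + W(U(z(j)))) = sqrt(-12372 + 6) = sqrt(-12366) = 3*I*sqrt(1374)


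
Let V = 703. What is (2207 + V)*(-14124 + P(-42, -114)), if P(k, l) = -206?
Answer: -41700300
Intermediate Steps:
(2207 + V)*(-14124 + P(-42, -114)) = (2207 + 703)*(-14124 - 206) = 2910*(-14330) = -41700300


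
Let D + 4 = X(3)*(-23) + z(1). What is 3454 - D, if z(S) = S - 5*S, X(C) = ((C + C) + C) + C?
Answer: 3738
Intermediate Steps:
X(C) = 4*C (X(C) = (2*C + C) + C = 3*C + C = 4*C)
z(S) = -4*S
D = -284 (D = -4 + ((4*3)*(-23) - 4*1) = -4 + (12*(-23) - 4) = -4 + (-276 - 4) = -4 - 280 = -284)
3454 - D = 3454 - 1*(-284) = 3454 + 284 = 3738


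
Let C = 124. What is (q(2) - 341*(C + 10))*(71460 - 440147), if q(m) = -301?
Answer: 16957758565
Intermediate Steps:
(q(2) - 341*(C + 10))*(71460 - 440147) = (-301 - 341*(124 + 10))*(71460 - 440147) = (-301 - 341*134)*(-368687) = (-301 - 45694)*(-368687) = -45995*(-368687) = 16957758565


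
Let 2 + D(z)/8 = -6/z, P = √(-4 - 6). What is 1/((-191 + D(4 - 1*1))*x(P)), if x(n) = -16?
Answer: 1/3568 ≈ 0.00028027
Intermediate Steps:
P = I*√10 (P = √(-10) = I*√10 ≈ 3.1623*I)
D(z) = -16 - 48/z (D(z) = -16 + 8*(-6/z) = -16 - 48/z)
1/((-191 + D(4 - 1*1))*x(P)) = 1/((-191 + (-16 - 48/(4 - 1*1)))*(-16)) = 1/((-191 + (-16 - 48/(4 - 1)))*(-16)) = 1/((-191 + (-16 - 48/3))*(-16)) = 1/((-191 + (-16 - 48*⅓))*(-16)) = 1/((-191 + (-16 - 16))*(-16)) = 1/((-191 - 32)*(-16)) = 1/(-223*(-16)) = 1/3568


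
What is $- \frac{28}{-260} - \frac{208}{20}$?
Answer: $- \frac{669}{65} \approx -10.292$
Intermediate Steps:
$- \frac{28}{-260} - \frac{208}{20} = \left(-28\right) \left(- \frac{1}{260}\right) - \frac{52}{5} = \frac{7}{65} - \frac{52}{5} = - \frac{669}{65}$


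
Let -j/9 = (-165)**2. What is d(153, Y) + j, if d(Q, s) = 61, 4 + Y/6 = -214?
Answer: -244964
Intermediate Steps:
Y = -1308 (Y = -24 + 6*(-214) = -24 - 1284 = -1308)
j = -245025 (j = -9*(-165)**2 = -9*27225 = -245025)
d(153, Y) + j = 61 - 245025 = -244964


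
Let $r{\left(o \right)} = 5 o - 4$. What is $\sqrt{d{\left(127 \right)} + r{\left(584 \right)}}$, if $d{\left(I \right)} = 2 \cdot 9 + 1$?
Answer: $\sqrt{2935} \approx 54.176$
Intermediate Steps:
$d{\left(I \right)} = 19$ ($d{\left(I \right)} = 18 + 1 = 19$)
$r{\left(o \right)} = -4 + 5 o$
$\sqrt{d{\left(127 \right)} + r{\left(584 \right)}} = \sqrt{19 + \left(-4 + 5 \cdot 584\right)} = \sqrt{19 + \left(-4 + 2920\right)} = \sqrt{19 + 2916} = \sqrt{2935}$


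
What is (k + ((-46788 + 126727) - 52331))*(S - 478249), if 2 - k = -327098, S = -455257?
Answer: -331122046248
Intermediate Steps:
k = 327100 (k = 2 - 1*(-327098) = 2 + 327098 = 327100)
(k + ((-46788 + 126727) - 52331))*(S - 478249) = (327100 + ((-46788 + 126727) - 52331))*(-455257 - 478249) = (327100 + (79939 - 52331))*(-933506) = (327100 + 27608)*(-933506) = 354708*(-933506) = -331122046248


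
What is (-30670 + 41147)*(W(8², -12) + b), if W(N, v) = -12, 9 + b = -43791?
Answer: -459018324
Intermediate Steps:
b = -43800 (b = -9 - 43791 = -43800)
(-30670 + 41147)*(W(8², -12) + b) = (-30670 + 41147)*(-12 - 43800) = 10477*(-43812) = -459018324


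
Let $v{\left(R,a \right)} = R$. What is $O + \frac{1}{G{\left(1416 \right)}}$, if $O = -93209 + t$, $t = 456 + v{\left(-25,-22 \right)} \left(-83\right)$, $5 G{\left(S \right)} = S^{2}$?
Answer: $- \frac{181814467963}{2005056} \approx -90678.0$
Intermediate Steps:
$G{\left(S \right)} = \frac{S^{2}}{5}$
$t = 2531$ ($t = 456 - -2075 = 456 + 2075 = 2531$)
$O = -90678$ ($O = -93209 + 2531 = -90678$)
$O + \frac{1}{G{\left(1416 \right)}} = -90678 + \frac{1}{\frac{1}{5} \cdot 1416^{2}} = -90678 + \frac{1}{\frac{1}{5} \cdot 2005056} = -90678 + \frac{1}{\frac{2005056}{5}} = -90678 + \frac{5}{2005056} = - \frac{181814467963}{2005056}$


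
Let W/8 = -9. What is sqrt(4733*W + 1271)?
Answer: I*sqrt(339505) ≈ 582.67*I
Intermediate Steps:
W = -72 (W = 8*(-9) = -72)
sqrt(4733*W + 1271) = sqrt(4733*(-72) + 1271) = sqrt(-340776 + 1271) = sqrt(-339505) = I*sqrt(339505)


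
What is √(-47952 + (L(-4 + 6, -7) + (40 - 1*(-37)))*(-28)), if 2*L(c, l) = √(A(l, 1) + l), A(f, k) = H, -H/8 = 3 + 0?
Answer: √(-50108 - 14*I*√31) ≈ 0.174 - 223.85*I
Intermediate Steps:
H = -24 (H = -8*(3 + 0) = -8*3 = -24)
A(f, k) = -24
L(c, l) = √(-24 + l)/2
√(-47952 + (L(-4 + 6, -7) + (40 - 1*(-37)))*(-28)) = √(-47952 + (√(-24 - 7)/2 + (40 - 1*(-37)))*(-28)) = √(-47952 + (√(-31)/2 + (40 + 37))*(-28)) = √(-47952 + ((I*√31)/2 + 77)*(-28)) = √(-47952 + (I*√31/2 + 77)*(-28)) = √(-47952 + (77 + I*√31/2)*(-28)) = √(-47952 + (-2156 - 14*I*√31)) = √(-50108 - 14*I*√31)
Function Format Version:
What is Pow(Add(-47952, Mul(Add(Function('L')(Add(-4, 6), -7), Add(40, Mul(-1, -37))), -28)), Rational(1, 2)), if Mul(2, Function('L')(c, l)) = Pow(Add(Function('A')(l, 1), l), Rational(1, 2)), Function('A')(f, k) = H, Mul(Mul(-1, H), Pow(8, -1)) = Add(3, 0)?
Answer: Pow(Add(-50108, Mul(-14, I, Pow(31, Rational(1, 2)))), Rational(1, 2)) ≈ Add(0.174, Mul(-223.85, I))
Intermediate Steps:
H = -24 (H = Mul(-8, Add(3, 0)) = Mul(-8, 3) = -24)
Function('A')(f, k) = -24
Function('L')(c, l) = Mul(Rational(1, 2), Pow(Add(-24, l), Rational(1, 2)))
Pow(Add(-47952, Mul(Add(Function('L')(Add(-4, 6), -7), Add(40, Mul(-1, -37))), -28)), Rational(1, 2)) = Pow(Add(-47952, Mul(Add(Mul(Rational(1, 2), Pow(Add(-24, -7), Rational(1, 2))), Add(40, Mul(-1, -37))), -28)), Rational(1, 2)) = Pow(Add(-47952, Mul(Add(Mul(Rational(1, 2), Pow(-31, Rational(1, 2))), Add(40, 37)), -28)), Rational(1, 2)) = Pow(Add(-47952, Mul(Add(Mul(Rational(1, 2), Mul(I, Pow(31, Rational(1, 2)))), 77), -28)), Rational(1, 2)) = Pow(Add(-47952, Mul(Add(Mul(Rational(1, 2), I, Pow(31, Rational(1, 2))), 77), -28)), Rational(1, 2)) = Pow(Add(-47952, Mul(Add(77, Mul(Rational(1, 2), I, Pow(31, Rational(1, 2)))), -28)), Rational(1, 2)) = Pow(Add(-47952, Add(-2156, Mul(-14, I, Pow(31, Rational(1, 2))))), Rational(1, 2)) = Pow(Add(-50108, Mul(-14, I, Pow(31, Rational(1, 2)))), Rational(1, 2))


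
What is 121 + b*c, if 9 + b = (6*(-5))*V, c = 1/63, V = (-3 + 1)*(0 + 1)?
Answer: 2558/21 ≈ 121.81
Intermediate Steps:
V = -2 (V = -2*1 = -2)
c = 1/63 ≈ 0.015873
b = 51 (b = -9 + (6*(-5))*(-2) = -9 - 30*(-2) = -9 + 60 = 51)
121 + b*c = 121 + 51*(1/63) = 121 + 17/21 = 2558/21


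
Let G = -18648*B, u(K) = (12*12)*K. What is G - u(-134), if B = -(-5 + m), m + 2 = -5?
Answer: -204480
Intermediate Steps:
m = -7 (m = -2 - 5 = -7)
u(K) = 144*K
B = 12 (B = -(-5 - 7) = -1*(-12) = 12)
G = -223776 (G = -18648*12 = -223776)
G - u(-134) = -223776 - 144*(-134) = -223776 - 1*(-19296) = -223776 + 19296 = -204480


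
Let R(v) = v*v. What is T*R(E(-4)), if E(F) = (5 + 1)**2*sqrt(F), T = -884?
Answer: 4582656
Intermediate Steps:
E(F) = 36*sqrt(F) (E(F) = 6**2*sqrt(F) = 36*sqrt(F))
R(v) = v**2
T*R(E(-4)) = -884*(36*sqrt(-4))**2 = -884*(36*(2*I))**2 = -884*(72*I)**2 = -884*(-5184) = 4582656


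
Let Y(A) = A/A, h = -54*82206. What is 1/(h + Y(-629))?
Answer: -1/4439123 ≈ -2.2527e-7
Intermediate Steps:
h = -4439124
Y(A) = 1
1/(h + Y(-629)) = 1/(-4439124 + 1) = 1/(-4439123) = -1/4439123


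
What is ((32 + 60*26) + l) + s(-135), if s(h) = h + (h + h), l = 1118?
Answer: 2305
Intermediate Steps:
s(h) = 3*h (s(h) = h + 2*h = 3*h)
((32 + 60*26) + l) + s(-135) = ((32 + 60*26) + 1118) + 3*(-135) = ((32 + 1560) + 1118) - 405 = (1592 + 1118) - 405 = 2710 - 405 = 2305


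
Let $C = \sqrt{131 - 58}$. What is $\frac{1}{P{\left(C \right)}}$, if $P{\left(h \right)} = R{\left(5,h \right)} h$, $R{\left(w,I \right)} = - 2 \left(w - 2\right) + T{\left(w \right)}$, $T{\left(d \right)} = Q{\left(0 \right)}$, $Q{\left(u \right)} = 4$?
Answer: $- \frac{\sqrt{73}}{146} \approx -0.058521$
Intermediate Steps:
$T{\left(d \right)} = 4$
$R{\left(w,I \right)} = 8 - 2 w$ ($R{\left(w,I \right)} = - 2 \left(w - 2\right) + 4 = - 2 \left(-2 + w\right) + 4 = \left(4 - 2 w\right) + 4 = 8 - 2 w$)
$C = \sqrt{73} \approx 8.544$
$P{\left(h \right)} = - 2 h$ ($P{\left(h \right)} = \left(8 - 10\right) h = - 2 h$)
$\frac{1}{P{\left(C \right)}} = \frac{1}{\left(-2\right) \sqrt{73}} = - \frac{\sqrt{73}}{146}$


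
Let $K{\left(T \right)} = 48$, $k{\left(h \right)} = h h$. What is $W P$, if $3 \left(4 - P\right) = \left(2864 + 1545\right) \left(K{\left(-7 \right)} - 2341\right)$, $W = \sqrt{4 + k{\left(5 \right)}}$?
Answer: $\frac{10109849 \sqrt{29}}{3} \approx 1.8148 \cdot 10^{7}$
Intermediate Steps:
$k{\left(h \right)} = h^{2}$
$W = \sqrt{29}$ ($W = \sqrt{4 + 5^{2}} = \sqrt{4 + 25} = \sqrt{29} \approx 5.3852$)
$P = \frac{10109849}{3}$ ($P = 4 - \frac{\left(2864 + 1545\right) \left(48 - 2341\right)}{3} = 4 - \frac{4409 \left(-2293\right)}{3} = 4 - - \frac{10109837}{3} = 4 + \frac{10109837}{3} = \frac{10109849}{3} \approx 3.3699 \cdot 10^{6}$)
$W P = \sqrt{29} \cdot \frac{10109849}{3} = \frac{10109849 \sqrt{29}}{3}$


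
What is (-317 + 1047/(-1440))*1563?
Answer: -79457189/160 ≈ -4.9661e+5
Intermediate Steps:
(-317 + 1047/(-1440))*1563 = (-317 + 1047*(-1/1440))*1563 = (-317 - 349/480)*1563 = -152509/480*1563 = -79457189/160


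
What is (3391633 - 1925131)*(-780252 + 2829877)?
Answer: 3005779161750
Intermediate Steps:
(3391633 - 1925131)*(-780252 + 2829877) = 1466502*2049625 = 3005779161750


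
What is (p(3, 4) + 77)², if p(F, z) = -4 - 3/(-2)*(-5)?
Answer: 17161/4 ≈ 4290.3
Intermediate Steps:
p(F, z) = -23/2 (p(F, z) = -4 - 3*(-½)*(-5) = -4 + (3/2)*(-5) = -4 - 15/2 = -23/2)
(p(3, 4) + 77)² = (-23/2 + 77)² = (131/2)² = 17161/4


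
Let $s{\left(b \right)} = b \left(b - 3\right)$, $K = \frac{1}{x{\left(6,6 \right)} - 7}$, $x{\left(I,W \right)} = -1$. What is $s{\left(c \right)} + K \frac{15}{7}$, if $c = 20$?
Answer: $\frac{19025}{56} \approx 339.73$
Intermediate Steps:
$K = - \frac{1}{8}$ ($K = \frac{1}{-1 - 7} = \frac{1}{-8} = - \frac{1}{8} \approx -0.125$)
$s{\left(b \right)} = b \left(-3 + b\right)$
$s{\left(c \right)} + K \frac{15}{7} = 20 \left(-3 + 20\right) - \frac{15 \cdot \frac{1}{7}}{8} = 20 \cdot 17 - \frac{15 \cdot \frac{1}{7}}{8} = 340 - \frac{15}{56} = \frac{19025}{56}$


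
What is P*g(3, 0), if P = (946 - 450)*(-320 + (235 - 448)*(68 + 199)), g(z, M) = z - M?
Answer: -85100208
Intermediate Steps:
P = -28366736 (P = 496*(-320 - 213*267) = 496*(-320 - 56871) = 496*(-57191) = -28366736)
P*g(3, 0) = -28366736*(3 - 1*0) = -28366736*(3 + 0) = -28366736*3 = -85100208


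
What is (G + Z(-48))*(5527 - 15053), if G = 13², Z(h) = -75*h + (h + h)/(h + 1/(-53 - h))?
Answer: -8657314534/241 ≈ -3.5922e+7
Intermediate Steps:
Z(h) = -75*h + 2*h/(h + 1/(-53 - h)) (Z(h) = -75*h + (2*h)/(h + 1/(-53 - h)) = -75*h + 2*h/(h + 1/(-53 - h)))
G = 169
(G + Z(-48))*(5527 - 15053) = (169 - 48*(181 - 3973*(-48) - 75*(-48)²)/(-1 + (-48)² + 53*(-48)))*(5527 - 15053) = (169 - 48*(181 + 190704 - 75*2304)/(-1 + 2304 - 2544))*(-9526) = (169 - 48*(181 + 190704 - 172800)/(-241))*(-9526) = (169 - 48*(-1/241)*18085)*(-9526) = (169 + 868080/241)*(-9526) = (908809/241)*(-9526) = -8657314534/241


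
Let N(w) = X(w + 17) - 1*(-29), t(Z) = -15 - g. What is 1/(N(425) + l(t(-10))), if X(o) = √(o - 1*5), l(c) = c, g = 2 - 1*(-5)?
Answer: -7/388 + √437/388 ≈ 0.035836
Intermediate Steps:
g = 7 (g = 2 + 5 = 7)
t(Z) = -22 (t(Z) = -15 - 1*7 = -15 - 7 = -22)
X(o) = √(-5 + o) (X(o) = √(o - 5) = √(-5 + o))
N(w) = 29 + √(12 + w) (N(w) = √(-5 + (w + 17)) - 1*(-29) = √(-5 + (17 + w)) + 29 = √(12 + w) + 29 = 29 + √(12 + w))
1/(N(425) + l(t(-10))) = 1/((29 + √(12 + 425)) - 22) = 1/((29 + √437) - 22) = 1/(7 + √437)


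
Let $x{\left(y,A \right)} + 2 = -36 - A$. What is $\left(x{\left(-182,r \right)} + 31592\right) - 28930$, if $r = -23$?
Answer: $2647$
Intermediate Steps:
$x{\left(y,A \right)} = -38 - A$ ($x{\left(y,A \right)} = -2 - \left(36 + A\right) = -38 - A$)
$\left(x{\left(-182,r \right)} + 31592\right) - 28930 = \left(\left(-38 - -23\right) + 31592\right) - 28930 = \left(\left(-38 + 23\right) + 31592\right) - 28930 = \left(-15 + 31592\right) - 28930 = 31577 - 28930 = 2647$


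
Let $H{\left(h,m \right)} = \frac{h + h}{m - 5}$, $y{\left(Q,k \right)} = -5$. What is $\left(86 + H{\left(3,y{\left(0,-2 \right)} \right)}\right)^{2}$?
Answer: $\frac{182329}{25} \approx 7293.2$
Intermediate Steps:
$H{\left(h,m \right)} = \frac{2 h}{-5 + m}$
$\left(86 + H{\left(3,y{\left(0,-2 \right)} \right)}\right)^{2} = \left(86 + 2 \cdot 3 \frac{1}{-5 - 5}\right)^{2} = \left(86 + 2 \cdot 3 \frac{1}{-10}\right)^{2} = \left(86 + 2 \cdot 3 \left(- \frac{1}{10}\right)\right)^{2} = \left(86 - \frac{3}{5}\right)^{2} = \left(\frac{427}{5}\right)^{2} = \frac{182329}{25}$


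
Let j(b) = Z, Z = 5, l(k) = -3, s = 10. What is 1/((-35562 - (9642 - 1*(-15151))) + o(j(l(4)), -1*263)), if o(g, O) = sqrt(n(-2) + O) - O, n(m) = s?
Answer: -60092/3611048717 - I*sqrt(253)/3611048717 ≈ -1.6641e-5 - 4.4048e-9*I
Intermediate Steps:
n(m) = 10
j(b) = 5
o(g, O) = sqrt(10 + O) - O
1/((-35562 - (9642 - 1*(-15151))) + o(j(l(4)), -1*263)) = 1/((-35562 - (9642 - 1*(-15151))) + (sqrt(10 - 1*263) - (-1)*263)) = 1/((-35562 - (9642 + 15151)) + (sqrt(10 - 263) - 1*(-263))) = 1/((-35562 - 1*24793) + (sqrt(-253) + 263)) = 1/((-35562 - 24793) + (I*sqrt(253) + 263)) = 1/(-60355 + (263 + I*sqrt(253))) = 1/(-60092 + I*sqrt(253))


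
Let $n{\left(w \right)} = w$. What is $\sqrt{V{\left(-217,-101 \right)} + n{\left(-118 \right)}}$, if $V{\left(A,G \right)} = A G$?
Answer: $\sqrt{21799} \approx 147.64$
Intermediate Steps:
$\sqrt{V{\left(-217,-101 \right)} + n{\left(-118 \right)}} = \sqrt{\left(-217\right) \left(-101\right) - 118} = \sqrt{21917 - 118} = \sqrt{21799}$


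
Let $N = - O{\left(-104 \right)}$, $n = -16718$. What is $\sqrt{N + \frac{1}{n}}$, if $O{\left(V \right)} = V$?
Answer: $\frac{\sqrt{29067101778}}{16718} \approx 10.198$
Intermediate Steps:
$N = 104$ ($N = \left(-1\right) \left(-104\right) = 104$)
$\sqrt{N + \frac{1}{n}} = \sqrt{104 + \frac{1}{-16718}} = \sqrt{104 - \frac{1}{16718}} = \sqrt{\frac{1738671}{16718}} = \frac{\sqrt{29067101778}}{16718}$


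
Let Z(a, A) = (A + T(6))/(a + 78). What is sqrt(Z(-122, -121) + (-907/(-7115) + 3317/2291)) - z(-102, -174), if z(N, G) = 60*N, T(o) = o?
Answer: 6120 + sqrt(538704775753828145)/358610230 ≈ 6122.0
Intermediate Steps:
Z(a, A) = (6 + A)/(78 + a) (Z(a, A) = (A + 6)/(a + 78) = (6 + A)/(78 + a))
sqrt(Z(-122, -121) + (-907/(-7115) + 3317/2291)) - z(-102, -174) = sqrt((6 - 121)/(78 - 122) + (-907/(-7115) + 3317/2291)) - 60*(-102) = sqrt(-115/(-44) + (-907*(-1/7115) + 3317*(1/2291))) - 1*(-6120) = sqrt(-1/44*(-115) + (907/7115 + 3317/2291)) + 6120 = sqrt(115/44 + 25678392/16300465) + 6120 = sqrt(3004402723/717220460) + 6120 = sqrt(538704775753828145)/358610230 + 6120 = 6120 + sqrt(538704775753828145)/358610230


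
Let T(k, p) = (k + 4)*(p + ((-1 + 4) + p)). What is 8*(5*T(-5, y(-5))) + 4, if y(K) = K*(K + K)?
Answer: -4116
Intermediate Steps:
y(K) = 2*K² (y(K) = K*(2*K) = 2*K²)
T(k, p) = (3 + 2*p)*(4 + k) (T(k, p) = (4 + k)*(p + (3 + p)) = (4 + k)*(3 + 2*p) = (3 + 2*p)*(4 + k))
8*(5*T(-5, y(-5))) + 4 = 8*(5*(12 + 3*(-5) + 8*(2*(-5)²) + 2*(-5)*(2*(-5)²))) + 4 = 8*(5*(12 - 15 + 8*(2*25) + 2*(-5)*(2*25))) + 4 = 8*(5*(12 - 15 + 8*50 + 2*(-5)*50)) + 4 = 8*(5*(12 - 15 + 400 - 500)) + 4 = 8*(5*(-103)) + 4 = 8*(-515) + 4 = -4120 + 4 = -4116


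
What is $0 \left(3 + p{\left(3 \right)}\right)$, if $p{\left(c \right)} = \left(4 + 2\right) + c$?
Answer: $0$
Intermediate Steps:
$p{\left(c \right)} = 6 + c$
$0 \left(3 + p{\left(3 \right)}\right) = 0 \left(3 + \left(6 + 3\right)\right) = 0 \left(3 + 9\right) = 0 \cdot 12 = 0$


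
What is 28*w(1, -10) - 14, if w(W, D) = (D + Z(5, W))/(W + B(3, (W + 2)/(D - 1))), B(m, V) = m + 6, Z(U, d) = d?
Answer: -196/5 ≈ -39.200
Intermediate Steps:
B(m, V) = 6 + m
w(W, D) = (D + W)/(9 + W) (w(W, D) = (D + W)/(W + (6 + 3)) = (D + W)/(W + 9) = (D + W)/(9 + W))
28*w(1, -10) - 14 = 28*((-10 + 1)/(9 + 1)) - 14 = 28*(-9/10) - 14 = -126/5 - 14 = -196/5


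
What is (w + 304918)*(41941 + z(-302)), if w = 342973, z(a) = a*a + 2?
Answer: 86264742977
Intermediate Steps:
z(a) = 2 + a**2 (z(a) = a**2 + 2 = 2 + a**2)
(w + 304918)*(41941 + z(-302)) = (342973 + 304918)*(41941 + (2 + (-302)**2)) = 647891*(41941 + (2 + 91204)) = 647891*(41941 + 91206) = 647891*133147 = 86264742977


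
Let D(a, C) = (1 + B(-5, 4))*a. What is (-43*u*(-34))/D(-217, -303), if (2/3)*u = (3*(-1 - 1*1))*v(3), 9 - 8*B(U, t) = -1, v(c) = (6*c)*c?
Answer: 315792/217 ≈ 1455.3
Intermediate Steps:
v(c) = 6*c²
B(U, t) = 5/4 (B(U, t) = 9/8 - ⅛*(-1) = 9/8 + ⅛ = 5/4)
u = -486 (u = 3*((3*(-1 - 1*1))*(6*3²))/2 = 3*((3*(-1 - 1))*(6*9))/2 = 3*((3*(-2))*54)/2 = 3*(-6*54)/2 = (3/2)*(-324) = -486)
D(a, C) = 9*a/4 (D(a, C) = (1 + 5/4)*a = 9*a/4)
(-43*u*(-34))/D(-217, -303) = (-43*(-486)*(-34))/(((9/4)*(-217))) = (20898*(-34))/(-1953/4) = -710532*(-4/1953) = 315792/217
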